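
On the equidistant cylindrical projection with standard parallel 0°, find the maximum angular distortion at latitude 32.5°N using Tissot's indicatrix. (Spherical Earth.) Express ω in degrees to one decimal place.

9.7°

In the plate carrée (x = Rλ, y = Rφ), meridians are true-scale (h = 1) and parallels are stretched by k = sec φ.
At 32.5°: h = 1.000, k = 1.186; principal scales a = 1.186, b = 1.000.
sin(ω/2) = (a − b)/(a + b) = 0.1857/2.186 = 0.08496, so ω = 2 arcsin(0.08496) ≈ 9.7°.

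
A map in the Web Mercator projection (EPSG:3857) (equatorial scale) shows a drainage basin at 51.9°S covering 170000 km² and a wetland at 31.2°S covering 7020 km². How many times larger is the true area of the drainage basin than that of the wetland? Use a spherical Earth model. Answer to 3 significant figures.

12.6

On Mercator the areal scale is sec²φ, so true area = apparent × cos²φ.
True area of drainage basin: 170000 × cos²(51.9°) = 170000 × 0.3807 = 64720 km².
True area of wetland: 7020 × cos²(31.2°) = 7020 × 0.7316 = 5136 km².
Ratio = 64720 / 5136 ≈ 12.6.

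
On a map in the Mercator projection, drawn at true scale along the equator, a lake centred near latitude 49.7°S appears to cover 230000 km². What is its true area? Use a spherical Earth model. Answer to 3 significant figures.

Mercator is conformal, so the point scale is isotropic: h = k = sec φ = 1/cos φ.
Areal scale = k² = sec²φ = 1/cos²(49.7°) = 1/0.6468² = 2.390.
True area = apparent / (areal scale) = 230000 / 2.390 ≈ 96200 km².

96200 km²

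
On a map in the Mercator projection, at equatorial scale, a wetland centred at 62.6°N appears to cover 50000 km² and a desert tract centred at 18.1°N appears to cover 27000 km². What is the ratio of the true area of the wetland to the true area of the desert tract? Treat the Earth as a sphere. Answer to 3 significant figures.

0.434

On Mercator the areal scale is sec²φ, so true area = apparent × cos²φ.
True area of wetland: 50000 × cos²(62.6°) = 50000 × 0.2118 = 10590 km².
True area of desert tract: 27000 × cos²(18.1°) = 27000 × 0.9035 = 24390 km².
Ratio = 10590 / 24390 ≈ 0.434.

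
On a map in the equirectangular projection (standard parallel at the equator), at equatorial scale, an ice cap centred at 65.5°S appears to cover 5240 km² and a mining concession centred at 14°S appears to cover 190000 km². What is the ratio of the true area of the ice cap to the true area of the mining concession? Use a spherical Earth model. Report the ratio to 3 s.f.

0.0118

Plate carrée has h = 1 and k = sec φ, giving areal scale sec φ; true area = (apparent area) · cos φ.
True area of ice cap: 5240 × cos(65.5°) = 5240 × 0.4147 = 2173 km².
True area of mining concession: 190000 × cos(14°) = 190000 × 0.9703 = 184400 km².
Ratio = 2173 / 184400 ≈ 0.0118.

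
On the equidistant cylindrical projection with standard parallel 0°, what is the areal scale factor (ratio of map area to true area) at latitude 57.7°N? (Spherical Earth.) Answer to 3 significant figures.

Plate carrée maps x = Rλ, y = Rφ. The meridian scale is h = 1 and the parallel scale is k = 1/cos φ = sec φ.
Areal scale = h·k = 1 × sec φ; at 57.7°, h = 1.000, k = 1.871, so h·k = 1.871.

1.87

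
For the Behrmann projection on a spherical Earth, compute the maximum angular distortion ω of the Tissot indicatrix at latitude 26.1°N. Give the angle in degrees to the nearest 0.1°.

Behrmann is a cylindrical equal-area projection with standard parallels at ±30°. For cylindrical equal-area with standard parallel φ₀, h = cos φ / cos φ₀ and k = cos φ₀ / cos φ, so h·k = 1.
At 26.1°: h = 1.037, k = 0.9644; principal scales a = 1.037, b = 0.9644.
sin(ω/2) = (a − b)/(a + b) = 0.07259/2.001 = 0.03627, so ω = 2 arcsin(0.03627) ≈ 4.2°.

4.2°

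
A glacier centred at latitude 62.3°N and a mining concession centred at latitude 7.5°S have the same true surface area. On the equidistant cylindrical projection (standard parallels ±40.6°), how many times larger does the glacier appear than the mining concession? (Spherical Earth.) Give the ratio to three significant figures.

2.13

In the equirectangular projection with standard parallel φ₀ = 40.6° (x = Rλ cos φ₀, y = Rφ), meridians are true-scale (h = 1) and the parallel scale is k = cos φ₀ / cos φ.
Areal scale at 62.3°: h·k = 1.000 × 1.633 = 1.633.
Areal scale at 7.5°: h·k = 1.000 × 0.7658 = 0.7658.
Ratio = 1.633/0.7658 ≈ 2.13.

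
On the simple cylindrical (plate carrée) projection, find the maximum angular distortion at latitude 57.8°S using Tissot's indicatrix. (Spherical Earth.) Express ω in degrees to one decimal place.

Plate carrée maps x = Rλ, y = Rφ. The meridian scale is h = 1 and the parallel scale is k = 1/cos φ = sec φ.
At 57.8°: h = 1.000, k = 1.877; principal scales a = 1.877, b = 1.000.
sin(ω/2) = (a − b)/(a + b) = 0.8766/2.877 = 0.3047, so ω = 2 arcsin(0.3047) ≈ 35.5°.

35.5°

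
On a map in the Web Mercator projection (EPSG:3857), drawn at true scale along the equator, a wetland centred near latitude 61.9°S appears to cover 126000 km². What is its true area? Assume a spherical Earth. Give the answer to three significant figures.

The Mercator projection is conformal; its linear scale factor is the same in every direction and equals sec φ = 1/cos φ.
Areal scale = k² = sec²φ = 1/cos²(61.9°) = 1/0.4710² = 4.508.
True area = apparent / (areal scale) = 126000 / 4.508 ≈ 28000 km².

28000 km²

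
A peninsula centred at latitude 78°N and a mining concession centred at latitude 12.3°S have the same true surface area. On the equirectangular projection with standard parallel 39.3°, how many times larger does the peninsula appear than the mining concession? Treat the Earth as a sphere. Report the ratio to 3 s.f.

In the equirectangular projection with standard parallel φ₀ = 39.3° (x = Rλ cos φ₀, y = Rφ), meridians are true-scale (h = 1) and the parallel scale is k = cos φ₀ / cos φ.
Areal scale at 78°: h·k = 1.000 × 3.722 = 3.722.
Areal scale at 12.3°: h·k = 1.000 × 0.7920 = 0.7920.
Ratio = 3.722/0.7920 ≈ 4.70.

4.70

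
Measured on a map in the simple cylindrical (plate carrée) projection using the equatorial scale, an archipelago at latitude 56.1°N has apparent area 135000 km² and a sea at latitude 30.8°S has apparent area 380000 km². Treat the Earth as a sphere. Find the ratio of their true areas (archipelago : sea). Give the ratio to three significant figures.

On the plate carrée, areal scale = h·k = 1 × sec φ, so true area = apparent × cos φ.
True area of archipelago: 135000 × cos(56.1°) = 135000 × 0.5577 = 75300 km².
True area of sea: 380000 × cos(30.8°) = 380000 × 0.8590 = 326400 km².
Ratio = 75300 / 326400 ≈ 0.231.

0.231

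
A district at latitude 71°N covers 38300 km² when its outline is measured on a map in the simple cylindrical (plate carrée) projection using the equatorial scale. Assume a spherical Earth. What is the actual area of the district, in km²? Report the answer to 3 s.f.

12500 km²

Plate carrée maps x = Rλ, y = Rφ. The meridian scale is h = 1 and the parallel scale is k = 1/cos φ = sec φ.
Areal scale = h·k = 1 × sec φ; at 71°, h = 1.000, k = 3.072, so h·k = 3.072.
True area = apparent / (areal scale) = 38300 / 3.072 ≈ 12500 km².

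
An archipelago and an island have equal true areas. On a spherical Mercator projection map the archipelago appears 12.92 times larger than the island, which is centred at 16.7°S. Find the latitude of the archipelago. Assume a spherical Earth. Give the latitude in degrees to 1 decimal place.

74.5°

On Mercator, (apparent₁)/(apparent₂) = sec²φ₁ / sec²φ₂ when true areas are equal.
cos²φ₂ / cos²φ₁ = 12.92  ⇒  cos φ₁ = cos 16.7° / √12.92 = 0.9578/3.594 = 0.2665.
φ₁ = arccos(0.2665) ≈ 74.5°.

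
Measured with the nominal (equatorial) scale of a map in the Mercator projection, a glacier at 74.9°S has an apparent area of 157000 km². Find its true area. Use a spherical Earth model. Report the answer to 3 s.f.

The Mercator projection is conformal; its linear scale factor is the same in every direction and equals sec φ = 1/cos φ.
Areal scale = k² = sec²φ = 1/cos²(74.9°) = 1/0.2605² = 14.74.
True area = apparent / (areal scale) = 157000 / 14.74 ≈ 10700 km².

10700 km²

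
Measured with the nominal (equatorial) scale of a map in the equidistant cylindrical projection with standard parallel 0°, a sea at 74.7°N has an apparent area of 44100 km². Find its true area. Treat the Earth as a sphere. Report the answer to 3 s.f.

Plate carrée maps x = Rλ, y = Rφ. The meridian scale is h = 1 and the parallel scale is k = 1/cos φ = sec φ.
Areal scale = h·k = 1 × sec φ; at 74.7°, h = 1.000, k = 3.790, so h·k = 3.790.
True area = apparent / (areal scale) = 44100 / 3.790 ≈ 11600 km².

11600 km²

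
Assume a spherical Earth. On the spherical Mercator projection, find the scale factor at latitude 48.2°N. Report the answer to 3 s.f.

1.50

Mercator is conformal, so the point scale is isotropic: h = k = sec φ = 1/cos φ.
k = 1/cos 48.2° = 1/0.6665 = 1.500.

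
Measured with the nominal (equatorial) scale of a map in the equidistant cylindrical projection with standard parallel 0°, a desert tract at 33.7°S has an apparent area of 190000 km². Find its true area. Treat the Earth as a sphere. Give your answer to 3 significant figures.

158000 km²

Plate carrée maps x = Rλ, y = Rφ. The meridian scale is h = 1 and the parallel scale is k = 1/cos φ = sec φ.
Areal scale = h·k = 1 × sec φ; at 33.7°, h = 1.000, k = 1.202, so h·k = 1.202.
True area = apparent / (areal scale) = 190000 / 1.202 ≈ 158000 km².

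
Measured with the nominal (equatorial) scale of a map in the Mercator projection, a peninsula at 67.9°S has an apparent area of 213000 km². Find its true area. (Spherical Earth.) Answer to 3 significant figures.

30100 km²

The Mercator projection is conformal; its linear scale factor is the same in every direction and equals sec φ = 1/cos φ.
Areal scale = k² = sec²φ = 1/cos²(67.9°) = 1/0.3762² = 7.065.
True area = apparent / (areal scale) = 213000 / 7.065 ≈ 30100 km².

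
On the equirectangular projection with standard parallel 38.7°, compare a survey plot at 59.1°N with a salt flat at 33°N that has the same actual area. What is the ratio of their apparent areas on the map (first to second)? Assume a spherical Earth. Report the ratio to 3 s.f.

1.63

In the equirectangular projection with standard parallel φ₀ = 38.7° (x = Rλ cos φ₀, y = Rφ), meridians are true-scale (h = 1) and the parallel scale is k = cos φ₀ / cos φ.
Areal scale at 59.1°: h·k = 1.000 × 1.520 = 1.520.
Areal scale at 33°: h·k = 1.000 × 0.9306 = 0.9306.
Ratio = 1.520/0.9306 ≈ 1.63.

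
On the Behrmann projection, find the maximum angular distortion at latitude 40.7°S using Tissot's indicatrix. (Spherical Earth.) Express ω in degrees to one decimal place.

The Behrmann projection is cylindrical equal-area with φ₀ = 30°. Cylindrical equal-area (φ₀ = 30°): h = cos φ / cos 30° along meridians, k = cos 30° / cos φ along parallels; h·k = 1.
At 40.7°: h = 0.8754, k = 1.142; principal scales a = 1.142, b = 0.8754.
sin(ω/2) = (a − b)/(a + b) = 0.2669/2.018 = 0.1323, so ω = 2 arcsin(0.1323) ≈ 15.2°.

15.2°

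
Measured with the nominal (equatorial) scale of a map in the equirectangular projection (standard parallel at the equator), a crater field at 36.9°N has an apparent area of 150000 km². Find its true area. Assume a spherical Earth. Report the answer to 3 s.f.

For the equirectangular projection with φ₀ = 0 (plate carrée), h = 1 along meridians and k = sec φ along parallels.
Areal scale = h·k = 1 × sec φ; at 36.9°, h = 1.000, k = 1.250, so h·k = 1.250.
True area = apparent / (areal scale) = 150000 / 1.250 ≈ 120000 km².

120000 km²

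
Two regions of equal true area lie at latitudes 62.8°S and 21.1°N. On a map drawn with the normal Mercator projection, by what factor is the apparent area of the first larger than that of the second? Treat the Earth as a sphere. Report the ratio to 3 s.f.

4.17

On Mercator, area is exaggerated by sec²φ = 1/cos²φ.
At 62.8°: sec²(62.8°) = 1/0.4571² = 4.786.
At 21.1°: sec²(21.1°) = 1/0.9330² = 1.149.
Ratio = 4.786/1.149 = cos²(21.1°)/cos²(62.8°) ≈ 4.17.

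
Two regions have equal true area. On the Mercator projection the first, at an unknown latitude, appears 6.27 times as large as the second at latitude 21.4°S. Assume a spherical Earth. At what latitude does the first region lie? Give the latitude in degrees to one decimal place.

68.2°

On Mercator, (apparent₁)/(apparent₂) = sec²φ₁ / sec²φ₂ when true areas are equal.
cos²φ₂ / cos²φ₁ = 6.27  ⇒  cos φ₁ = cos 21.4° / √6.27 = 0.9311/2.504 = 0.3718.
φ₁ = arccos(0.3718) ≈ 68.2°.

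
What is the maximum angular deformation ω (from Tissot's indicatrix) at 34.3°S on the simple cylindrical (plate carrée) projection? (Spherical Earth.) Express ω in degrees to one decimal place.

Plate carrée maps x = Rλ, y = Rφ. The meridian scale is h = 1 and the parallel scale is k = 1/cos φ = sec φ.
At 34.3°: h = 1.000, k = 1.211; principal scales a = 1.211, b = 1.000.
sin(ω/2) = (a − b)/(a + b) = 0.2105/2.211 = 0.09523, so ω = 2 arcsin(0.09523) ≈ 10.9°.

10.9°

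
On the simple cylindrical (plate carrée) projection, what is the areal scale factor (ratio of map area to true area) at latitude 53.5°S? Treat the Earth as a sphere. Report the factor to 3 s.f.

1.68

For the equirectangular projection with φ₀ = 0 (plate carrée), h = 1 along meridians and k = sec φ along parallels.
Areal scale = h·k = 1 × sec φ; at 53.5°, h = 1.000, k = 1.681, so h·k = 1.681.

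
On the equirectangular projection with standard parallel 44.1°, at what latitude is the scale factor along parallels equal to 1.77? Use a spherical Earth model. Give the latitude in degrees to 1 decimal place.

66.1°

The equidistant cylindrical projection with φ₀ = 44.1° has h = 1 (meridians true) and k = cos φ₀ / cos φ along parallels.
k = cos φ₀ / cos φ = 1.77  ⇒  cos φ = cos 44.1° / 1.77 = 0.4057.
φ = arccos(0.4057) ≈ 66.1°.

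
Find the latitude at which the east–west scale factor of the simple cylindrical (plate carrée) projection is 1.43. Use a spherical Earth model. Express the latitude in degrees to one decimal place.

45.6°

Plate carrée: h = 1, k = sec φ along parallels.
sec φ = 1.43  ⇒  cos φ = 0.6993  ⇒  φ ≈ 45.6°.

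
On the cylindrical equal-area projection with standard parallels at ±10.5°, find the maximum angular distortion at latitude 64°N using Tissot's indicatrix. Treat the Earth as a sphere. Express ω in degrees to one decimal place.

83.9°

Cylindrical equal-area (φ₀ = 10.5°): h = cos φ / cos 10.5° along meridians, k = cos 10.5° / cos φ along parallels; h·k = 1.
At 64°: h = 0.4458, k = 2.243; principal scales a = 2.243, b = 0.4458.
sin(ω/2) = (a − b)/(a + b) = 1.797/2.689 = 0.6684, so ω = 2 arcsin(0.6684) ≈ 83.9°.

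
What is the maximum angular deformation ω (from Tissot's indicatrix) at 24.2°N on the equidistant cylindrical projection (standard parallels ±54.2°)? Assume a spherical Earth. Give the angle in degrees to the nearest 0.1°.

25.2°

With standard parallel φ₀ = 54.2°, the equirectangular projection gives x = Rλ cos φ₀, y = Rφ, so h = 1 and k = cos 54.2° / cos φ.
At 24.2°: h = 1.000, k = 0.6413; principal scales a = 1.000, b = 0.6413.
sin(ω/2) = (a − b)/(a + b) = 0.3587/1.641 = 0.2185, so ω = 2 arcsin(0.2185) ≈ 25.2°.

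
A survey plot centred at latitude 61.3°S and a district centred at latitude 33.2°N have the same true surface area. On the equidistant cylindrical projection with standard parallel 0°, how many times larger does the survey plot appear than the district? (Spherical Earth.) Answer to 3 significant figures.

1.74

For the equirectangular projection with φ₀ = 0 (plate carrée), h = 1 along meridians and k = sec φ along parallels.
Areal scale at 61.3°: h·k = 1.000 × 2.082 = 2.082.
Areal scale at 33.2°: h·k = 1.000 × 1.195 = 1.195.
Ratio = 2.082/1.195 ≈ 1.74.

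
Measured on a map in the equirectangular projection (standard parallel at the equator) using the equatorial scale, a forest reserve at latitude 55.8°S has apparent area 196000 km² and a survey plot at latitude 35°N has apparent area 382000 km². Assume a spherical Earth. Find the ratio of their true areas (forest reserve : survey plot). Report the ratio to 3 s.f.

0.352

On the plate carrée, areal scale = h·k = 1 × sec φ, so true area = apparent × cos φ.
True area of forest reserve: 196000 × cos(55.8°) = 196000 × 0.5621 = 110200 km².
True area of survey plot: 382000 × cos(35°) = 382000 × 0.8192 = 312900 km².
Ratio = 110200 / 312900 ≈ 0.352.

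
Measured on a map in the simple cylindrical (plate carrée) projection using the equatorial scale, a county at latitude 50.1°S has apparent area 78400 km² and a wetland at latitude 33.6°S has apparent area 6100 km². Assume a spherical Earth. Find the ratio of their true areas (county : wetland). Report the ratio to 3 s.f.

Plate carrée has h = 1 and k = sec φ, giving areal scale sec φ; true area = (apparent area) · cos φ.
True area of county: 78400 × cos(50.1°) = 78400 × 0.6414 = 50290 km².
True area of wetland: 6100 × cos(33.6°) = 6100 × 0.8329 = 5081 km².
Ratio = 50290 / 5081 ≈ 9.90.

9.90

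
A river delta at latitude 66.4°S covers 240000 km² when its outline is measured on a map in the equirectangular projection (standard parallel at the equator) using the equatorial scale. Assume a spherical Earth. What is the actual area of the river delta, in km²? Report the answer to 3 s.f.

In the plate carrée (x = Rλ, y = Rφ), meridians are true-scale (h = 1) and parallels are stretched by k = sec φ.
Areal scale = h·k = 1 × sec φ; at 66.4°, h = 1.000, k = 2.498, so h·k = 2.498.
True area = apparent / (areal scale) = 240000 / 2.498 ≈ 96100 km².

96100 km²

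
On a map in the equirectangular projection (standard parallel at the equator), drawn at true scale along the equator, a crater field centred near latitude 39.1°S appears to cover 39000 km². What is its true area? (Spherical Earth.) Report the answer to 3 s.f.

In the plate carrée (x = Rλ, y = Rφ), meridians are true-scale (h = 1) and parallels are stretched by k = sec φ.
Areal scale = h·k = 1 × sec φ; at 39.1°, h = 1.000, k = 1.289, so h·k = 1.289.
True area = apparent / (areal scale) = 39000 / 1.289 ≈ 30300 km².

30300 km²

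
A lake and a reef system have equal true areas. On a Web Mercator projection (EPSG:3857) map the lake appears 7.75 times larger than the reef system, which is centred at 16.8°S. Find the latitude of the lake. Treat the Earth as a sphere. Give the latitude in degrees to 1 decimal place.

69.9°

On Mercator, (apparent₁)/(apparent₂) = sec²φ₁ / sec²φ₂ when true areas are equal.
cos²φ₂ / cos²φ₁ = 7.75  ⇒  cos φ₁ = cos 16.8° / √7.75 = 0.9573/2.784 = 0.3439.
φ₁ = arccos(0.3439) ≈ 69.9°.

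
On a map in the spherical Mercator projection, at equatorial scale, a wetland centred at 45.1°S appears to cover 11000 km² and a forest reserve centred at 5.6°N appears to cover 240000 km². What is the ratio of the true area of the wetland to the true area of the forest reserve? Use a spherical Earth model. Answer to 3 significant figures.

0.0231

On Mercator the areal scale is sec²φ, so true area = apparent × cos²φ.
True area of wetland: 11000 × cos²(45.1°) = 11000 × 0.4983 = 5481 km².
True area of forest reserve: 240000 × cos²(5.6°) = 240000 × 0.9905 = 237700 km².
Ratio = 5481 / 237700 ≈ 0.0231.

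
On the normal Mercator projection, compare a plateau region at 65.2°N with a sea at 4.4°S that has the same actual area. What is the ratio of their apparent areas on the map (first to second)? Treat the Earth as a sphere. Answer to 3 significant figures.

5.65

Mercator is conformal with k = sec φ, so areal scale = k² = sec²φ.
At 65.2°: sec²(65.2°) = 1/0.4195² = 5.684.
At 4.4°: sec²(4.4°) = 1/0.9971² = 1.006.
Ratio = 5.684/1.006 = cos²(4.4°)/cos²(65.2°) ≈ 5.65.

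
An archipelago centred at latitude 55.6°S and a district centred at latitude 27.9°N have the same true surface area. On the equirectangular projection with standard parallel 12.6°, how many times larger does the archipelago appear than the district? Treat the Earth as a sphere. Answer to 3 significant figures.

1.56

The equidistant cylindrical projection with φ₀ = 12.6° has h = 1 (meridians true) and k = cos φ₀ / cos φ along parallels.
Areal scale at 55.6°: h·k = 1.000 × 1.727 = 1.727.
Areal scale at 27.9°: h·k = 1.000 × 1.104 = 1.104.
Ratio = 1.727/1.104 ≈ 1.56.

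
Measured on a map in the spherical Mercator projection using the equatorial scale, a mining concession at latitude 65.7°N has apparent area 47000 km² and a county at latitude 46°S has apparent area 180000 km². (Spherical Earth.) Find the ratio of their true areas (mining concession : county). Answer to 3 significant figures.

0.0916

Mercator's areal exaggeration is sec²φ; hence true area = (apparent area) · cos²φ.
True area of mining concession: 47000 × cos²(65.7°) = 47000 × 0.1693 = 7959 km².
True area of county: 180000 × cos²(46°) = 180000 × 0.4826 = 86860 km².
Ratio = 7959 / 86860 ≈ 0.0916.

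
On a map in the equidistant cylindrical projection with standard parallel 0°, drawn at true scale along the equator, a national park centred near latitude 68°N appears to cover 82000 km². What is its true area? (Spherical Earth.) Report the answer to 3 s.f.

30700 km²

For the equirectangular projection with φ₀ = 0 (plate carrée), h = 1 along meridians and k = sec φ along parallels.
Areal scale = h·k = 1 × sec φ; at 68°, h = 1.000, k = 2.669, so h·k = 2.669.
True area = apparent / (areal scale) = 82000 / 2.669 ≈ 30700 km².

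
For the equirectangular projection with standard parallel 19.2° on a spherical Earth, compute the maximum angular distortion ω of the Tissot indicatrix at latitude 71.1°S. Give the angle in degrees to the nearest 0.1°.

58.6°

The equidistant cylindrical projection with φ₀ = 19.2° has h = 1 (meridians true) and k = cos φ₀ / cos φ along parallels.
At 71.1°: h = 1.000, k = 2.915; principal scales a = 2.915, b = 1.000.
sin(ω/2) = (a − b)/(a + b) = 1.915/3.915 = 0.4892, so ω = 2 arcsin(0.4892) ≈ 58.6°.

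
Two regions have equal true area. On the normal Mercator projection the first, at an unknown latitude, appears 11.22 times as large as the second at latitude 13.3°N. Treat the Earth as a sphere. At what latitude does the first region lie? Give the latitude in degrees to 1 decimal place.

Mercator areal scale is sec²φ, so apparent-area ratio = sec²φ₁ / sec²φ₂ = cos²φ₂ / cos²φ₁.
cos²φ₂ / cos²φ₁ = 11.22  ⇒  cos φ₁ = cos 13.3° / √11.22 = 0.9732/3.350 = 0.2905.
φ₁ = arccos(0.2905) ≈ 73.1°.

73.1°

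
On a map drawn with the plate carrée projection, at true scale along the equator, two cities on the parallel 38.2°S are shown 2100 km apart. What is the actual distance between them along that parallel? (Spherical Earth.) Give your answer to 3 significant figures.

For the equirectangular projection with φ₀ = 0 (plate carrée), h = 1 along meridians and k = sec φ along parallels.
Along the parallel at 38.2°, map distances are exaggerated by k = sec 38.2° = 1.272.
True distance = 2100 / 1.272 = 2100 × cos 38.2° ≈ 1650 km.

1650 km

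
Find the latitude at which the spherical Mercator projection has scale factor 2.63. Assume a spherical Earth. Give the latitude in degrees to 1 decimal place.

Mercator scale is k = sec φ = 1/cos φ.
1/cos φ = 2.63  ⇒  cos φ = 0.3802  ⇒  φ = arccos(0.3802) ≈ 67.7°.

67.7°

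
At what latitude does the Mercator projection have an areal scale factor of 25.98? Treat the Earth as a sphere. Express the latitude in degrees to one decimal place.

78.7°

Mercator areal scale is sec²φ.
sec²φ = 25.98  ⇒  cos²φ = 0.03849  ⇒  cos φ = 0.1962.
φ = arccos(0.1962) ≈ 78.7°.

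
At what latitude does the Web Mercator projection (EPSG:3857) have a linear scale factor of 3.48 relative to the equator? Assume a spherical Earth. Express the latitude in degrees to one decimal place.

Mercator scale is k = sec φ = 1/cos φ.
1/cos φ = 3.48  ⇒  cos φ = 0.2874  ⇒  φ = arccos(0.2874) ≈ 73.3°.

73.3°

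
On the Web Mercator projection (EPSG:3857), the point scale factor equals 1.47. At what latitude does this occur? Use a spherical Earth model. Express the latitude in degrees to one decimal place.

Mercator scale is k = sec φ = 1/cos φ.
1/cos φ = 1.47  ⇒  cos φ = 0.6803  ⇒  φ = arccos(0.6803) ≈ 47.1°.

47.1°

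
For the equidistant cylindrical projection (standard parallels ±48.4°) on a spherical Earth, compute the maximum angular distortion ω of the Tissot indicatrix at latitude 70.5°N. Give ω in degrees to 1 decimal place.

The equidistant cylindrical projection with φ₀ = 48.4° has h = 1 (meridians true) and k = cos φ₀ / cos φ along parallels.
At 70.5°: h = 1.000, k = 1.989; principal scales a = 1.989, b = 1.000.
sin(ω/2) = (a − b)/(a + b) = 0.9890/2.989 = 0.3309, so ω = 2 arcsin(0.3309) ≈ 38.6°.

38.6°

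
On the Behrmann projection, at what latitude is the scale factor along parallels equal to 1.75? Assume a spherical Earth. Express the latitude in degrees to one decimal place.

Behrmann is a cylindrical equal-area projection with standard parallels at ±30°. For cylindrical equal-area with standard parallel φ₀, h = cos φ / cos φ₀ and k = cos φ₀ / cos φ, so h·k = 1.
k = cos φ₀ / cos φ = 1.75  ⇒  cos φ = cos 30° / 1.75 = 0.4949.
φ = arccos(0.4949) ≈ 60.3°.

60.3°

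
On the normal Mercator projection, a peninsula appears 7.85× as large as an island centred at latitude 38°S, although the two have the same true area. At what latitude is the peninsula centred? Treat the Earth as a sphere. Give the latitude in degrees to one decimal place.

On Mercator, (apparent₁)/(apparent₂) = sec²φ₁ / sec²φ₂ when true areas are equal.
cos²φ₂ / cos²φ₁ = 7.85  ⇒  cos φ₁ = cos 38° / √7.85 = 0.7880/2.802 = 0.2813.
φ₁ = arccos(0.2813) ≈ 73.7°.

73.7°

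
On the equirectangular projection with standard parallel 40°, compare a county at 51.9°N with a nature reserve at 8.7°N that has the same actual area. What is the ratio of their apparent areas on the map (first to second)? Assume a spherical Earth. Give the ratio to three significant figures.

With standard parallel φ₀ = 40°, the equirectangular projection gives x = Rλ cos φ₀, y = Rφ, so h = 1 and k = cos 40° / cos φ.
Areal scale at 51.9°: h·k = 1.000 × 1.241 = 1.241.
Areal scale at 8.7°: h·k = 1.000 × 0.7750 = 0.7750.
Ratio = 1.241/0.7750 ≈ 1.60.

1.60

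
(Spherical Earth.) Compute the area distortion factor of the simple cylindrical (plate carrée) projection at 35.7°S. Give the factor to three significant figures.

Plate carrée maps x = Rλ, y = Rφ. The meridian scale is h = 1 and the parallel scale is k = 1/cos φ = sec φ.
Areal scale = h·k = 1 × sec φ; at 35.7°, h = 1.000, k = 1.231, so h·k = 1.231.

1.23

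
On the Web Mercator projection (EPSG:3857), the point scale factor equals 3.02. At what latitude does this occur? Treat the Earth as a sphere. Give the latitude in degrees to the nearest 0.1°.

70.7°

Mercator scale is k = sec φ = 1/cos φ.
1/cos φ = 3.02  ⇒  cos φ = 0.3311  ⇒  φ = arccos(0.3311) ≈ 70.7°.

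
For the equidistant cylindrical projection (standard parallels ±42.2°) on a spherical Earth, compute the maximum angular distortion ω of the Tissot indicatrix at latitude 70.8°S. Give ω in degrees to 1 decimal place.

45.3°

In the equirectangular projection with standard parallel φ₀ = 42.2° (x = Rλ cos φ₀, y = Rφ), meridians are true-scale (h = 1) and the parallel scale is k = cos φ₀ / cos φ.
At 70.8°: h = 1.000, k = 2.253; principal scales a = 2.253, b = 1.000.
sin(ω/2) = (a − b)/(a + b) = 1.253/3.253 = 0.3851, so ω = 2 arcsin(0.3851) ≈ 45.3°.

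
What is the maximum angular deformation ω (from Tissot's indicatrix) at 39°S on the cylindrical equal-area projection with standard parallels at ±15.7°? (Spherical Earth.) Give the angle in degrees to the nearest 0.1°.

24.3°

A cylindrical equal-area projection with standard parallel φ₀ has meridian scale h = cos φ / cos φ₀ and parallel scale k = cos φ₀ / cos φ (so areas are preserved, h·k = 1).
At 39°: h = 0.8073, k = 1.239; principal scales a = 1.239, b = 0.8073.
sin(ω/2) = (a − b)/(a + b) = 0.4315/2.046 = 0.2109, so ω = 2 arcsin(0.2109) ≈ 24.3°.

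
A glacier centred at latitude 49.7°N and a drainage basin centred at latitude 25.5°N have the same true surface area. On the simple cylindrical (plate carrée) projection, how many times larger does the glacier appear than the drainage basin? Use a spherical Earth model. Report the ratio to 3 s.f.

1.40

Plate carrée maps x = Rλ, y = Rφ. The meridian scale is h = 1 and the parallel scale is k = 1/cos φ = sec φ.
Areal scale at 49.7°: h·k = 1.000 × 1.546 = 1.546.
Areal scale at 25.5°: h·k = 1.000 × 1.108 = 1.108.
Ratio = 1.546/1.108 ≈ 1.40.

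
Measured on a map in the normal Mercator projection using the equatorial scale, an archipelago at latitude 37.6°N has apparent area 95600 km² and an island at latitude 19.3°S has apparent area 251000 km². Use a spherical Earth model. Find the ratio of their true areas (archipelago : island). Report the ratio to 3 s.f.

0.268

On Mercator the areal scale is sec²φ, so true area = apparent × cos²φ.
True area of archipelago: 95600 × cos²(37.6°) = 95600 × 0.6277 = 60010 km².
True area of island: 251000 × cos²(19.3°) = 251000 × 0.8908 = 223600 km².
Ratio = 60010 / 223600 ≈ 0.268.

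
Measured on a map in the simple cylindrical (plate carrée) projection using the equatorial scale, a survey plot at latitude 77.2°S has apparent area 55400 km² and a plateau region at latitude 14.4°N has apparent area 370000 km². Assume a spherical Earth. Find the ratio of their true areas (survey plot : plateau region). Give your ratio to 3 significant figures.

On the plate carrée, areal scale = h·k = 1 × sec φ, so true area = apparent × cos φ.
True area of survey plot: 55400 × cos(77.2°) = 55400 × 0.2215 = 12270 km².
True area of plateau region: 370000 × cos(14.4°) = 370000 × 0.9686 = 358400 km².
Ratio = 12270 / 358400 ≈ 0.0342.

0.0342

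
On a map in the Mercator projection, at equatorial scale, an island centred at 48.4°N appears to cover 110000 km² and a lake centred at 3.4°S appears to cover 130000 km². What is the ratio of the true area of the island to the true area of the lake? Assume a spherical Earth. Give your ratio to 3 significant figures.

Mercator's areal exaggeration is sec²φ; hence true area = (apparent area) · cos²φ.
True area of island: 110000 × cos²(48.4°) = 110000 × 0.4408 = 48490 km².
True area of lake: 130000 × cos²(3.4°) = 130000 × 0.9965 = 129500 km².
Ratio = 48490 / 129500 ≈ 0.374.

0.374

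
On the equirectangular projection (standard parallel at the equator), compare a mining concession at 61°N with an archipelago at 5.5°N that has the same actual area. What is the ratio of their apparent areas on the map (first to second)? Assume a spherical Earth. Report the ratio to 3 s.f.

Plate carrée maps x = Rλ, y = Rφ. The meridian scale is h = 1 and the parallel scale is k = 1/cos φ = sec φ.
Areal scale at 61°: h·k = 1.000 × 2.063 = 2.063.
Areal scale at 5.5°: h·k = 1.000 × 1.005 = 1.005.
Ratio = 2.063/1.005 ≈ 2.05.

2.05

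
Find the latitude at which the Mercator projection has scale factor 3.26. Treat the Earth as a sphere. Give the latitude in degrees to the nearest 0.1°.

72.1°

Mercator scale is k = sec φ = 1/cos φ.
1/cos φ = 3.26  ⇒  cos φ = 0.3067  ⇒  φ = arccos(0.3067) ≈ 72.1°.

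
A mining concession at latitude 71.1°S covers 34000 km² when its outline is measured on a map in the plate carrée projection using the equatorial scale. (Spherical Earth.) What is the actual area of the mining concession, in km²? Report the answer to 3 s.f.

For the equirectangular projection with φ₀ = 0 (plate carrée), h = 1 along meridians and k = sec φ along parallels.
Areal scale = h·k = 1 × sec φ; at 71.1°, h = 1.000, k = 3.087, so h·k = 3.087.
True area = apparent / (areal scale) = 34000 / 3.087 ≈ 11000 km².

11000 km²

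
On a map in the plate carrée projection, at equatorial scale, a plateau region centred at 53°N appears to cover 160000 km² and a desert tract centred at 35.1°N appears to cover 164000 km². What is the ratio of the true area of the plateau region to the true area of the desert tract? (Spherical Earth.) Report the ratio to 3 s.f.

On the plate carrée, areal scale = h·k = 1 × sec φ, so true area = apparent × cos φ.
True area of plateau region: 160000 × cos(53°) = 160000 × 0.6018 = 96290 km².
True area of desert tract: 164000 × cos(35.1°) = 164000 × 0.8181 = 134200 km².
Ratio = 96290 / 134200 ≈ 0.718.

0.718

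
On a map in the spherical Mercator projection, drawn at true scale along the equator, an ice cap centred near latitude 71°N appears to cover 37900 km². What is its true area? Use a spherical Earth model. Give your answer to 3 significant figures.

Mercator is conformal, so the point scale is isotropic: h = k = sec φ = 1/cos φ.
Areal scale = k² = sec²φ = 1/cos²(71°) = 1/0.3256² = 9.434.
True area = apparent / (areal scale) = 37900 / 9.434 ≈ 4020 km².

4020 km²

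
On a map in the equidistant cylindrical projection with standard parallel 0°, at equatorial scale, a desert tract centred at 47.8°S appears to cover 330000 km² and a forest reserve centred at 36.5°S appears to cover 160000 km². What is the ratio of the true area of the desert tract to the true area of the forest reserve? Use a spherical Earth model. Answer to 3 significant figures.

Plate carrée has h = 1 and k = sec φ, giving areal scale sec φ; true area = (apparent area) · cos φ.
True area of desert tract: 330000 × cos(47.8°) = 330000 × 0.6717 = 221700 km².
True area of forest reserve: 160000 × cos(36.5°) = 160000 × 0.8039 = 128600 km².
Ratio = 221700 / 128600 ≈ 1.72.

1.72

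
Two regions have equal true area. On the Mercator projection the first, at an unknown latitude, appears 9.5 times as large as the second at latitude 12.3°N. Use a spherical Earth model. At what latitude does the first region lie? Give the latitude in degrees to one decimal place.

For equal true areas on Mercator, apparent areas scale as sec²φ, so the ratio is cos²φ₂ / cos²φ₁.
cos²φ₂ / cos²φ₁ = 9.5  ⇒  cos φ₁ = cos 12.3° / √9.5 = 0.9770/3.082 = 0.3170.
φ₁ = arccos(0.3170) ≈ 71.5°.

71.5°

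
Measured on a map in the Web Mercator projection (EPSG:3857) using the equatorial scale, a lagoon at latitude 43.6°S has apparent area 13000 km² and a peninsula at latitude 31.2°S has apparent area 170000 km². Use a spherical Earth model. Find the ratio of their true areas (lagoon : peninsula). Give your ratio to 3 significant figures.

Mercator's areal exaggeration is sec²φ; hence true area = (apparent area) · cos²φ.
True area of lagoon: 13000 × cos²(43.6°) = 13000 × 0.5244 = 6818 km².
True area of peninsula: 170000 × cos²(31.2°) = 170000 × 0.7316 = 124400 km².
Ratio = 6818 / 124400 ≈ 0.0548.

0.0548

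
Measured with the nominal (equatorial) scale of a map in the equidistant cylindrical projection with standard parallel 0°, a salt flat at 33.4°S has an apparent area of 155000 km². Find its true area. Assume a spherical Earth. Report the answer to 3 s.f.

129000 km²

Plate carrée maps x = Rλ, y = Rφ. The meridian scale is h = 1 and the parallel scale is k = 1/cos φ = sec φ.
Areal scale = h·k = 1 × sec φ; at 33.4°, h = 1.000, k = 1.198, so h·k = 1.198.
True area = apparent / (areal scale) = 155000 / 1.198 ≈ 129000 km².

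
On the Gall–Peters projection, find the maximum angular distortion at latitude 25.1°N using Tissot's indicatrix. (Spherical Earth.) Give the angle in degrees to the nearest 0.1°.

28.1°

The Gall–Peters projection is cylindrical equal-area with φ₀ = 45°. A cylindrical equal-area projection with standard parallel φ₀ has meridian scale h = cos φ / cos φ₀ and parallel scale k = cos φ₀ / cos φ (so areas are preserved, h·k = 1).
At 25.1°: h = 1.281, k = 0.7808; principal scales a = 1.281, b = 0.7808.
sin(ω/2) = (a − b)/(a + b) = 0.4998/2.062 = 0.2425, so ω = 2 arcsin(0.2425) ≈ 28.1°.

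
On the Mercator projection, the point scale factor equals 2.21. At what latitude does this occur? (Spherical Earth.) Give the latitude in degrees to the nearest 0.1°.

Mercator scale is k = sec φ = 1/cos φ.
1/cos φ = 2.21  ⇒  cos φ = 0.4525  ⇒  φ = arccos(0.4525) ≈ 63.1°.

63.1°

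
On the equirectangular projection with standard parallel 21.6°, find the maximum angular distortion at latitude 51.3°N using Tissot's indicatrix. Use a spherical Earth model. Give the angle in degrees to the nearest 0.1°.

With standard parallel φ₀ = 21.6°, the equirectangular projection gives x = Rλ cos φ₀, y = Rφ, so h = 1 and k = cos 21.6° / cos φ.
At 51.3°: h = 1.000, k = 1.487; principal scales a = 1.487, b = 1.000.
sin(ω/2) = (a − b)/(a + b) = 0.4871/2.487 = 0.1958, so ω = 2 arcsin(0.1958) ≈ 22.6°.

22.6°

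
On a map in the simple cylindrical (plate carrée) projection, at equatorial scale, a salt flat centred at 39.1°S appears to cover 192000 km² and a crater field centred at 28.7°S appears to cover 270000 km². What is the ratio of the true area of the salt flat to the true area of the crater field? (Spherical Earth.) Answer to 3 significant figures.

0.629

On the plate carrée, areal scale = h·k = 1 × sec φ, so true area = apparent × cos φ.
True area of salt flat: 192000 × cos(39.1°) = 192000 × 0.7760 = 149000 km².
True area of crater field: 270000 × cos(28.7°) = 270000 × 0.8771 = 236800 km².
Ratio = 149000 / 236800 ≈ 0.629.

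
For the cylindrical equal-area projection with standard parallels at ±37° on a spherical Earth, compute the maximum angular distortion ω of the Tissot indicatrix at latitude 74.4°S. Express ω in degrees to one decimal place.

105.6°

A cylindrical equal-area projection with standard parallel φ₀ has meridian scale h = cos φ / cos φ₀ and parallel scale k = cos φ₀ / cos φ (so areas are preserved, h·k = 1).
At 74.4°: h = 0.3367, k = 2.970; principal scales a = 2.970, b = 0.3367.
sin(ω/2) = (a − b)/(a + b) = 2.633/3.307 = 0.7963, so ω = 2 arcsin(0.7963) ≈ 105.6°.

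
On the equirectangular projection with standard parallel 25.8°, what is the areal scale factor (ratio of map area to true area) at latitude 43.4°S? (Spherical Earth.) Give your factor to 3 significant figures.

The equidistant cylindrical projection with φ₀ = 25.8° has h = 1 (meridians true) and k = cos φ₀ / cos φ along parallels.
Areal scale = h·k = 1 × cos φ₀ / cos φ; at 43.4°, h = 1.000, k = 1.239, so h·k = 1.239.

1.24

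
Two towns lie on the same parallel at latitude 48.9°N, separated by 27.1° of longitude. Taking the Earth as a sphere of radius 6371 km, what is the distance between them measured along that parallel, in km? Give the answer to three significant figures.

1980 km

Arc length along a parallel = R cos φ · Δλ (with Δλ in radians).
= 6371 × cos 48.9° × (27.1° × π/180) = 6371 × 0.6574 × 0.4730 ≈ 1980 km.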